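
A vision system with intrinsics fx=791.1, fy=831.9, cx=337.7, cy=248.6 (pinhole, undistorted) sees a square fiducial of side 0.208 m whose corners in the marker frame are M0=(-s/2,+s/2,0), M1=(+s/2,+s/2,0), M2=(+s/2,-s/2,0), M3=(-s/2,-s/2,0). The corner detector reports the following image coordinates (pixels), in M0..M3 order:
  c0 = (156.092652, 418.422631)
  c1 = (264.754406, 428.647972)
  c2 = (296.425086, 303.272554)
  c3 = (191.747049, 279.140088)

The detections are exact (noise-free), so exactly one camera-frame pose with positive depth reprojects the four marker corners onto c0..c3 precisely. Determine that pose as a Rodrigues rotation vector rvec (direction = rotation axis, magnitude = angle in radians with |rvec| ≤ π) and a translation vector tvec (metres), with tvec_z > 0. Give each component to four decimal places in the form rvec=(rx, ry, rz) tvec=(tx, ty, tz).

Intrinsics K: fx=791.1, fy=831.9, cx=337.7, cy=248.6
Marker side s = 0.208 m; corners in marker frame (Z=0):
  M0 = (-0.1040, +0.1040, 0)
  M1 = (+0.1040, +0.1040, 0)
  M2 = (+0.1040, -0.1040, 0)
  M3 = (-0.1040, -0.1040, 0)
Detected image corners:
  c0 = (156.092652, 418.422631) px
  c1 = (264.754406, 428.647972) px
  c2 = (296.425086, 303.272554) px
  c3 = (191.747049, 279.140088) px
Planar DLT: solve 8×8 A·h = b for H (H[2,2]=1):
  H  [+628.21030 -165.72132 +230.10512]
  H  [+264.12069 +627.53140 +357.69154]
  H  [+0.50777 -0.01931 +1.00000]
B = K⁻¹H; ‖b₁‖=0.786530, ‖b₂‖=0.786530; λ = 2/(‖b₁‖+‖b₂‖) = 1.271407, sign → tz>0 ⇒ λ=+1.271407
r₁ = λ·B[:,0] = (+0.73404,+0.21074,+0.64558); r₂ = λ·B[:,1] = (-0.25586,+0.96640,-0.02455)
r₃ = r₁×r₂ = (-0.62907,-0.14716,+0.76329); SVD([r₁ r₂ r₃]) → R = UVᵀ:
  R  [+0.73404 -0.25586 -0.62907]
  R  [+0.21074 +0.96640 -0.14716]
  R  [+0.64558 -0.02455 +0.76329]
t = (-0.17292, +0.16673, +1.27141) m
tr R = 2.463735; θ = arccos((tr R − 1)/2) = 0.749738 rad = 42.957°
axis k = ((R−Rᵀ)₃₂, (R−Rᵀ)₁₃, (R−Rᵀ)₂₁) / (2 sinθ) = (+0.089963, -0.935253, +0.342356)
rvec = θ·k = (+0.067448, -0.701195, +0.256678)

rvec=(0.0674, -0.7012, 0.2567) tvec=(-0.1729, 0.1667, 1.2714)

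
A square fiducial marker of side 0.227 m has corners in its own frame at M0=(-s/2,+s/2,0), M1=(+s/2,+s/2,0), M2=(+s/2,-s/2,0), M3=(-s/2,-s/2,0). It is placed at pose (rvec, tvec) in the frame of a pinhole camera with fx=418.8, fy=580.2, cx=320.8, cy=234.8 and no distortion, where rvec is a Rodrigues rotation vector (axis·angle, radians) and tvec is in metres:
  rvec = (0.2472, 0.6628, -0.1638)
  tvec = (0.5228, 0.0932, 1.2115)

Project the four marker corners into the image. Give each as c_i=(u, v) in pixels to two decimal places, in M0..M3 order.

Intrinsics K: fx=418.8, fy=580.2, cx=320.8, cy=234.8
Marker side s = 0.227 m; corners in marker frame (Z=0):
  M0 = (-0.1135, +0.1135, 0)
  M1 = (+0.1135, +0.1135, 0)
  M2 = (+0.1135, -0.1135, 0)
  M3 = (-0.1135, -0.1135, 0)
rvec = (0.2472, 0.6628, -0.1638), |rvec| = θ = 0.72611 rad = 41.603°
Rodrigues: sinθ=0.66397, 1−cosθ=0.25224; R = I + sinθ·[k]× + (1−cosθ)·[k]×²:
    [+0.77699 +0.22817 +0.58670]
    [-0.07140 +0.95793 -0.27798]
    [-0.62545 +0.17410 +0.76060]
t = (0.5228, 0.0932, 1.2115) m
M0: Pc = R·M0+t = (+0.46051, +0.21003, +1.30225); u = 418.8·(+0.46051)/1.30225 + 320.8 = 468.8982, v = 580.2·(+0.21003)/1.30225 + 234.8 = 328.3754
M1: Pc = R·M1+t = (+0.63689, +0.19382, +1.16027); u = 418.8·(+0.63689)/1.16027 + 320.8 = 550.6837, v = 580.2·(+0.19382)/1.16027 + 234.8 = 331.7214
M2: Pc = R·M2+t = (+0.58509, -0.02363, +1.12075); u = 418.8·(+0.58509)/1.12075 + 320.8 = 539.4360, v = 580.2·(-0.02363)/1.12075 + 234.8 = 222.5679
M3: Pc = R·M3+t = (+0.40871, -0.00742, +1.26273); u = 418.8·(+0.40871)/1.26273 + 320.8 = 456.3554, v = 580.2·(-0.00742)/1.26273 + 234.8 = 231.3899

c0=(468.90, 328.38) c1=(550.68, 331.72) c2=(539.44, 222.57) c3=(456.36, 231.39)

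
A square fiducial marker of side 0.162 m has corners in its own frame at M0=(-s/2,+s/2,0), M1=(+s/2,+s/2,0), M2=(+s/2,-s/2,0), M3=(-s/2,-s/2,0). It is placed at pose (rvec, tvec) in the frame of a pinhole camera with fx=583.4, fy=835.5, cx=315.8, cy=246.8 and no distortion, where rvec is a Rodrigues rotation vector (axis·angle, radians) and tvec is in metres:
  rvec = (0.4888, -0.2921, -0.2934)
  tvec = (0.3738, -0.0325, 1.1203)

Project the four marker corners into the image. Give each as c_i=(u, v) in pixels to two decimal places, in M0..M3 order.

c0=(476.98, 293.20) c1=(546.11, 252.49) c2=(545.39, 148.85) c3=(471.00, 189.44)

Intrinsics K: fx=583.4, fy=835.5, cx=315.8, cy=246.8
Marker side s = 0.162 m; corners in marker frame (Z=0):
  M0 = (-0.0810, +0.0810, 0)
  M1 = (+0.0810, +0.0810, 0)
  M2 = (+0.0810, -0.0810, 0)
  M3 = (-0.0810, -0.0810, 0)
rvec = (0.4888, -0.2921, -0.2934), |rvec| = θ = 0.64057 rad = 36.702°
Rodrigues: sinθ=0.59765, 1−cosθ=0.19825; R = I + sinθ·[k]× + (1−cosθ)·[k]×²:
    [+0.91719 +0.20476 -0.34182]
    [-0.34272 +0.84298 -0.41465]
    [+0.20324 +0.49746 +0.84334]
t = (0.3738, -0.0325, 1.1203) m
M0: Pc = R·M0+t = (+0.31609, +0.06354, +1.14413); u = 583.4·(+0.31609)/1.14413 + 315.8 = 476.9781, v = 835.5·(+0.06354)/1.14413 + 246.8 = 293.2012
M1: Pc = R·M1+t = (+0.46468, +0.00802, +1.17706); u = 583.4·(+0.46468)/1.17706 + 315.8 = 546.1144, v = 835.5·(+0.00802)/1.17706 + 246.8 = 252.4931
M2: Pc = R·M2+t = (+0.43151, -0.12854, +1.09647); u = 583.4·(+0.43151)/1.09647 + 315.8 = 545.3925, v = 835.5·(-0.12854)/1.09647 + 246.8 = 148.8523
M3: Pc = R·M3+t = (+0.28292, -0.07302, +1.06354); u = 583.4·(+0.28292)/1.06354 + 315.8 = 470.9951, v = 835.5·(-0.07302)/1.06354 + 246.8 = 189.4365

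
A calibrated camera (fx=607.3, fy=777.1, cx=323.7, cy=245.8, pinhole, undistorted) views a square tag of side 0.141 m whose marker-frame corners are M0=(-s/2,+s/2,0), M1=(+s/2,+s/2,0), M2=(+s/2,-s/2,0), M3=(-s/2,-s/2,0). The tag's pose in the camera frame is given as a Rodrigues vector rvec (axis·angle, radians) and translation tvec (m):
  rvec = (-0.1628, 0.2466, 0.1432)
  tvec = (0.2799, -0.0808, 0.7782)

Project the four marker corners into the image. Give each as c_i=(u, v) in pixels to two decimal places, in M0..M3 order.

c0=(478.93, 225.58) c1=(595.87, 242.25) c2=(606.62, 103.42) c3=(492.12, 93.33)

Intrinsics K: fx=607.3, fy=777.1, cx=323.7, cy=245.8
Marker side s = 0.141 m; corners in marker frame (Z=0):
  M0 = (-0.0705, +0.0705, 0)
  M1 = (+0.0705, +0.0705, 0)
  M2 = (+0.0705, -0.0705, 0)
  M3 = (-0.0705, -0.0705, 0)
rvec = (-0.1628, 0.2466, 0.1432), |rvec| = θ = 0.32836 rad = 18.814°
Rodrigues: sinθ=0.32249, 1−cosθ=0.05343; R = I + sinθ·[k]× + (1−cosθ)·[k]×²:
    [+0.95971 -0.16053 +0.23064]
    [+0.12075 +0.97671 +0.17739]
    [-0.25374 -0.14239 +0.95673]
t = (0.2799, -0.0808, 0.7782) m
M0: Pc = R·M0+t = (+0.20092, -0.02045, +0.78605); u = 607.3·(+0.20092)/0.78605 + 323.7 = 478.9326, v = 777.1·(-0.02045)/0.78605 + 245.8 = 225.5780
M1: Pc = R·M1+t = (+0.33624, -0.00343, +0.75027); u = 607.3·(+0.33624)/0.75027 + 323.7 = 595.8671, v = 777.1·(-0.00343)/0.75027 + 245.8 = 242.2478
M2: Pc = R·M2+t = (+0.35888, -0.14115, +0.77035); u = 607.3·(+0.35888)/0.77035 + 323.7 = 606.6182, v = 777.1·(-0.14115)/0.77035 + 245.8 = 103.4181
M3: Pc = R·M3+t = (+0.22356, -0.15817, +0.80613); u = 607.3·(+0.22356)/0.80613 + 323.7 = 492.1188, v = 777.1·(-0.15817)/0.80613 + 245.8 = 93.3251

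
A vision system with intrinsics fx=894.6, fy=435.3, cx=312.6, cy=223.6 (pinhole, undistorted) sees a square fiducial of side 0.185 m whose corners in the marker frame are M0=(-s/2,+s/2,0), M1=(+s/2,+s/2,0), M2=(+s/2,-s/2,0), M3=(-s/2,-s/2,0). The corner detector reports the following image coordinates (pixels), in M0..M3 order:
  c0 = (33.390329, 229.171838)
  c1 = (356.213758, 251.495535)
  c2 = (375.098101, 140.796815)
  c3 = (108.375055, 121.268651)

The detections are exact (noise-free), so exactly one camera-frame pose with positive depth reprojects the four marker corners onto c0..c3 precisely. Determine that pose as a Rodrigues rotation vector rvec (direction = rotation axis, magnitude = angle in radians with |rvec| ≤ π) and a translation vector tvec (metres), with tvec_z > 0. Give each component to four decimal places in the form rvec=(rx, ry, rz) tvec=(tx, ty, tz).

rvec=(-0.6077, -0.0747, 0.1287) tvec=(-0.0574, -0.0556, 0.5624)

Intrinsics K: fx=894.6, fy=435.3, cx=312.6, cy=223.6
Marker side s = 0.185 m; corners in marker frame (Z=0):
  M0 = (-0.0925, +0.0925, 0)
  M1 = (+0.0925, +0.0925, 0)
  M2 = (+0.0925, -0.0925, 0)
  M3 = (-0.0925, -0.0925, 0)
Detected image corners:
  c0 = (33.390329, 229.171838) px
  c1 = (356.213758, 251.495535) px
  c2 = (375.098101, 140.796815) px
  c3 = (108.375055, 121.268651) px
Planar DLT: solve 8×8 A·h = b for H (H[2,2]=1):
  H  [+1591.50206 -475.46400 +221.25938]
  H  [+122.97835 +401.52008 +180.58374]
  H  [+0.05697 -1.01967 +1.00000]
B = K⁻¹H; ‖b₁‖=1.778153, ‖b₂‖=1.778153; λ = 2/(‖b₁‖+‖b₂‖) = 0.562381, sign → tz>0 ⇒ λ=+0.562381
r₁ = λ·B[:,0] = (+0.98929,+0.14242,+0.03204); r₂ = λ·B[:,1] = (-0.09852,+0.81330,-0.57344)
r₃ = r₁×r₂ = (-0.10773,+0.56414,+0.81862); SVD([r₁ r₂ r₃]) → R = UVᵀ:
  R  [+0.98929 -0.09852 -0.10773]
  R  [+0.14242 +0.81330 +0.56414]
  R  [+0.03204 -0.57344 +0.81862]
t = (-0.05742, -0.05557, +0.56238) m
tr R = 2.621205; θ = arccos((tr R − 1)/2) = 0.625616 rad = 35.845°
axis k = ((R−Rᵀ)₃₂, (R−Rᵀ)₁₃, (R−Rᵀ)₂₁) / (2 sinθ) = (-0.971307, -0.119336, +0.205723)
rvec = θ·k = (-0.607665, -0.074658, +0.128704)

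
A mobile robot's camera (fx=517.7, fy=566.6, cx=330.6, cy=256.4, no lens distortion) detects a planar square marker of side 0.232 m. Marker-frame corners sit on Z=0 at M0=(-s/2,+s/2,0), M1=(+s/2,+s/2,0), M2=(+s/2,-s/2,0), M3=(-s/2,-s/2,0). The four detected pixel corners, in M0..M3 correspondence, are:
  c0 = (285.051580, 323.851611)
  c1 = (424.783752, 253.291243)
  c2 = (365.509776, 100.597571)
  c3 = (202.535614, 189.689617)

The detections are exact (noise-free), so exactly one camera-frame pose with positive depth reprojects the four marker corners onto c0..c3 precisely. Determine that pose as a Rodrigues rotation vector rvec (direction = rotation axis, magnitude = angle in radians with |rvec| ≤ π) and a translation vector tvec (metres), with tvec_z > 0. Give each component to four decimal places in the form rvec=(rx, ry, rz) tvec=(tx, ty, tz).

Intrinsics K: fx=517.7, fy=566.6, cx=330.6, cy=256.4
Marker side s = 0.232 m; corners in marker frame (Z=0):
  M0 = (-0.1160, +0.1160, 0)
  M1 = (+0.1160, +0.1160, 0)
  M2 = (+0.1160, -0.1160, 0)
  M3 = (-0.1160, -0.1160, 0)
Detected image corners:
  c0 = (285.051580, 323.851611) px
  c1 = (424.783752, 253.291243) px
  c2 = (365.509776, 100.597571) px
  c3 = (202.535614, 189.689617) px
Planar DLT: solve 8×8 A·h = b for H (H[2,2]=1):
  H  [+600.35582 +540.28713 +321.16711]
  H  [-373.11761 +776.25959 +223.63886]
  H  [-0.14955 +0.73195 +1.00000]
B = K⁻¹H; ‖b₁‖=1.395309, ‖b₂‖=1.395309; λ = 2/(‖b₁‖+‖b₂‖) = 0.716687, sign → tz>0 ⇒ λ=+0.716687
r₁ = λ·B[:,0] = (+0.89956,-0.42345,-0.10718); r₂ = λ·B[:,1] = (+0.41296,+0.74450,+0.52458)
r₃ = r₁×r₂ = (-0.14234,-0.51615,+0.84459); SVD([r₁ r₂ r₃]) → R = UVᵀ:
  R  [+0.89956 +0.41296 -0.14234]
  R  [-0.42345 +0.74450 -0.51615]
  R  [-0.10718 +0.52458 +0.84459]
t = (-0.01306, -0.04144, +0.71669) m
tr R = 2.488643; θ = arccos((tr R − 1)/2) = 0.731278 rad = 41.899°
axis k = ((R−Rᵀ)₃₂, (R−Rᵀ)₁₃, (R−Rᵀ)₂₁) / (2 sinθ) = (+0.779197, -0.026327, -0.626226)
rvec = θ·k = (+0.569809, -0.019252, -0.457946)

rvec=(0.5698, -0.0193, -0.4579) tvec=(-0.0131, -0.0414, 0.7167)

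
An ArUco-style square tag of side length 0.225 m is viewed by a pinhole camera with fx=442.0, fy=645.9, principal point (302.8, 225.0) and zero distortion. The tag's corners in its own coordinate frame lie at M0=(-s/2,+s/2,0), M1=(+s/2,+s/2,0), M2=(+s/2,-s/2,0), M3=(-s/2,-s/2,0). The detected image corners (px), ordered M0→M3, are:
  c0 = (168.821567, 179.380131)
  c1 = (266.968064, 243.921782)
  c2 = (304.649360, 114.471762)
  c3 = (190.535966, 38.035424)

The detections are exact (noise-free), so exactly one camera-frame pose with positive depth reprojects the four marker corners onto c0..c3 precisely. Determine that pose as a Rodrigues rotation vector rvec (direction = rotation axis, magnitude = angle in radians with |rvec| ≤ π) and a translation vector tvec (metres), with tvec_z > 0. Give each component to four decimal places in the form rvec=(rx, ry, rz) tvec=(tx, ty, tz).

Intrinsics K: fx=442.0, fy=645.9, cx=302.8, cy=225.0
Marker side s = 0.225 m; corners in marker frame (Z=0):
  M0 = (-0.1125, +0.1125, 0)
  M1 = (+0.1125, +0.1125, 0)
  M2 = (+0.1125, -0.1125, 0)
  M3 = (-0.1125, -0.1125, 0)
Detected image corners:
  c0 = (168.821567, 179.380131) px
  c1 = (266.968064, 243.921782) px
  c2 = (304.649360, 114.471762) px
  c3 = (190.535966, 38.035424) px
Planar DLT: solve 8×8 A·h = b for H (H[2,2]=1):
  H  [+477.57956 +25.89344 +231.83010]
  H  [+316.58521 +699.39876 +149.27009]
  H  [+0.03696 +0.67899 +1.00000]
B = K⁻¹H; ‖b₁‖=1.158688, ‖b₂‖=1.158688; λ = 2/(‖b₁‖+‖b₂‖) = 0.863045, sign → tz>0 ⇒ λ=+0.863045
r₁ = λ·B[:,0] = (+0.91067,+0.41191,+0.03189); r₂ = λ·B[:,1] = (-0.35089,+0.73040,+0.58600)
r₃ = r₁×r₂ = (+0.21808,-0.54484,+0.80968); SVD([r₁ r₂ r₃]) → R = UVᵀ:
  R  [+0.91067 -0.35089 +0.21808]
  R  [+0.41191 +0.73040 -0.54484]
  R  [+0.03189 +0.58600 +0.80968]
t = (-0.13858, -0.10119, +0.86305) m
tr R = 2.450745; θ = arccos((tr R − 1)/2) = 0.759221 rad = 43.500°
axis k = ((R−Rᵀ)₃₂, (R−Rᵀ)₁₃, (R−Rᵀ)₂₁) / (2 sinθ) = (+0.821410, +0.135241, +0.554072)
rvec = θ·k = (+0.623632, +0.102678, +0.420664)

rvec=(0.6236, 0.1027, 0.4207) tvec=(-0.1386, -0.1012, 0.8630)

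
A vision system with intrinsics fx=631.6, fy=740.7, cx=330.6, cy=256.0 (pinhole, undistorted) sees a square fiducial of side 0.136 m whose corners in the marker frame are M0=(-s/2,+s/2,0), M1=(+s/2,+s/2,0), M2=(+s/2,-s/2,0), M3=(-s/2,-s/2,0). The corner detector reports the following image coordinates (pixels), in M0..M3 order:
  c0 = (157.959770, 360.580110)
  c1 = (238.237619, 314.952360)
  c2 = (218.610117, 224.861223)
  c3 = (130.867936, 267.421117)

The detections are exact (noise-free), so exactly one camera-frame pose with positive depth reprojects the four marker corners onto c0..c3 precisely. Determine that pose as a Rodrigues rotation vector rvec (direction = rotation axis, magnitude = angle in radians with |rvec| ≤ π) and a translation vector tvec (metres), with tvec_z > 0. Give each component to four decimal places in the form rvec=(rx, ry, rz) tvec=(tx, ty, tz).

Intrinsics K: fx=631.6, fy=740.7, cx=330.6, cy=256.0
Marker side s = 0.136 m; corners in marker frame (Z=0):
  M0 = (-0.0680, +0.0680, 0)
  M1 = (+0.0680, +0.0680, 0)
  M2 = (+0.0680, -0.0680, 0)
  M3 = (-0.0680, -0.0680, 0)
Detected image corners:
  c0 = (157.959770, 360.580110) px
  c1 = (238.237619, 314.952360) px
  c2 = (218.610117, 224.861223) px
  c3 = (130.867936, 267.421117) px
Planar DLT: solve 8×8 A·h = b for H (H[2,2]=1):
  H  [+708.93027 +267.00016 +188.24082]
  H  [-180.26255 +823.93316 +292.81939]
  H  [+0.49444 +0.51583 +1.00000]
B = K⁻¹H; ‖b₁‖=1.077930, ‖b₂‖=1.077930; λ = 2/(‖b₁‖+‖b₂‖) = 0.927704, sign → tz>0 ⇒ λ=+0.927704
r₁ = λ·B[:,0] = (+0.80119,-0.38431,+0.45869); r₂ = λ·B[:,1] = (+0.14169,+0.86656,+0.47854)
r₃ = r₁×r₂ = (-0.58139,-0.31841,+0.74874); SVD([r₁ r₂ r₃]) → R = UVᵀ:
  R  [+0.80119 +0.14169 -0.58139]
  R  [-0.38431 +0.86656 -0.31841]
  R  [+0.45869 +0.47854 +0.74874]
t = (-0.20910, +0.04612, +0.92770) m
tr R = 2.416489; θ = arccos((tr R − 1)/2) = 0.783788 rad = 44.908°
axis k = ((R−Rᵀ)₃₂, (R−Rᵀ)₁₃, (R−Rᵀ)₂₁) / (2 sinθ) = (+0.564437, -0.736633, -0.372536)
rvec = θ·k = (+0.442399, -0.577364, -0.291989)

rvec=(0.4424, -0.5774, -0.2920) tvec=(-0.2091, 0.0461, 0.9277)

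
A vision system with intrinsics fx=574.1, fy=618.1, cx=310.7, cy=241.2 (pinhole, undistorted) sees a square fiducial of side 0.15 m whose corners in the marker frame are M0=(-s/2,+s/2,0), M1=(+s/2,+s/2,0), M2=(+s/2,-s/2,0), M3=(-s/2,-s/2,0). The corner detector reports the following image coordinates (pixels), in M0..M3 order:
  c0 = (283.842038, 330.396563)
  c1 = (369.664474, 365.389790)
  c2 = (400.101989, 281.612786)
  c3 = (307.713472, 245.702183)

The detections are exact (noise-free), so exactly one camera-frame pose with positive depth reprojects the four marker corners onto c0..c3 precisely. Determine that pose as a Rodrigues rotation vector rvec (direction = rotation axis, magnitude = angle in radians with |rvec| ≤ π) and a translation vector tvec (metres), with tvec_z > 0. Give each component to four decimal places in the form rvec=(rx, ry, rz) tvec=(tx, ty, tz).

Intrinsics K: fx=574.1, fy=618.1, cx=310.7, cy=241.2
Marker side s = 0.15 m; corners in marker frame (Z=0):
  M0 = (-0.0750, +0.0750, 0)
  M1 = (+0.0750, +0.0750, 0)
  M2 = (+0.0750, -0.0750, 0)
  M3 = (-0.0750, -0.0750, 0)
Detected image corners:
  c0 = (283.842038, 330.396563) px
  c1 = (369.664474, 365.389790) px
  c2 = (400.101989, 281.612786) px
  c3 = (307.713472, 245.702183) px
Planar DLT: solve 8×8 A·h = b for H (H[2,2]=1):
  H  [+552.82414 -25.97586 +339.46984]
  H  [+199.88493 +700.73389 +307.05461]
  H  [-0.11890 +0.45502 +1.00000]
B = K⁻¹H; ‖b₁‖=1.098271, ‖b₂‖=1.098271; λ = 2/(‖b₁‖+‖b₂‖) = 0.910522, sign → tz>0 ⇒ λ=+0.910522
r₁ = λ·B[:,0] = (+0.93537,+0.33670,-0.10826); r₂ = λ·B[:,1] = (-0.26542,+0.87057,+0.41431)
r₃ = r₁×r₂ = (+0.23375,-0.35880,+0.90367); SVD([r₁ r₂ r₃]) → R = UVᵀ:
  R  [+0.93537 -0.26542 +0.23375]
  R  [+0.33670 +0.87057 -0.35880]
  R  [-0.10826 +0.41431 +0.90367]
t = (+0.04563, +0.09701, +0.91052) m
tr R = 2.709617; θ = arccos((tr R − 1)/2) = 0.545615 rad = 31.261°
axis k = ((R−Rᵀ)₃₂, (R−Rᵀ)₁₃, (R−Rᵀ)₂₁) / (2 sinθ) = (+0.744886, +0.329523, +0.580137)
rvec = θ·k = (+0.406421, +0.179793, +0.316531)

rvec=(0.4064, 0.1798, 0.3165) tvec=(0.0456, 0.0970, 0.9105)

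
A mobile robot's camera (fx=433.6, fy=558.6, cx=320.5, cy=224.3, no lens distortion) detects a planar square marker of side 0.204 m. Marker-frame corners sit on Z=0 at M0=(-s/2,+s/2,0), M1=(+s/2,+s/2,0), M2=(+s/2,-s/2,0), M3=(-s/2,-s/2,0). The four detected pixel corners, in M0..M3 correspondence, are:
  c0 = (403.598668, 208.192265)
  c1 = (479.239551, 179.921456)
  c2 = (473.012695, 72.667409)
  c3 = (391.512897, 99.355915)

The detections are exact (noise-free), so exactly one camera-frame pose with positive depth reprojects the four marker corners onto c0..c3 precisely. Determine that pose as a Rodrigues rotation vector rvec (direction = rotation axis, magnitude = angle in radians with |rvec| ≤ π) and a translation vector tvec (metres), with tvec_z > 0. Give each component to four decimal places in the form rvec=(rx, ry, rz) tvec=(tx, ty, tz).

Intrinsics K: fx=433.6, fy=558.6, cx=320.5, cy=224.3
Marker side s = 0.204 m; corners in marker frame (Z=0):
  M0 = (-0.1020, +0.1020, 0)
  M1 = (+0.1020, +0.1020, 0)
  M2 = (+0.1020, -0.1020, 0)
  M3 = (-0.1020, -0.1020, 0)
Detected image corners:
  c0 = (403.598668, 208.192265) px
  c1 = (479.239551, 179.921456) px
  c2 = (473.012695, 72.667409) px
  c3 = (391.512897, 99.355915) px
Planar DLT: solve 8×8 A·h = b for H (H[2,2]=1):
  H  [+454.54122 +196.18399 +437.64413]
  H  [-112.43401 +578.14610 +141.72146]
  H  [+0.16001 +0.34689 +1.00000]
B = K⁻¹H; ‖b₁‖=0.980331, ‖b₂‖=0.980331; λ = 2/(‖b₁‖+‖b₂‖) = 1.020064, sign → tz>0 ⇒ λ=+1.020064
r₁ = λ·B[:,0] = (+0.94868,-0.27086,+0.16322); r₂ = λ·B[:,1] = (+0.19998,+0.91367,+0.35385)
r₃ = r₁×r₂ = (-0.24498,-0.30305,+0.92095); SVD([r₁ r₂ r₃]) → R = UVᵀ:
  R  [+0.94868 +0.19998 -0.24498]
  R  [-0.27086 +0.91367 -0.30305]
  R  [+0.16322 +0.35385 +0.92095]
t = (+0.27559, -0.15080, +1.02006) m
tr R = 2.783304; θ = arccos((tr R − 1)/2) = 0.469815 rad = 26.918°
axis k = ((R−Rᵀ)₃₂, (R−Rᵀ)₁₃, (R−Rᵀ)₂₁) / (2 sinθ) = (+0.725494, -0.450830, -0.520011)
rvec = θ·k = (+0.340848, -0.211806, -0.244309)

rvec=(0.3408, -0.2118, -0.2443) tvec=(0.2756, -0.1508, 1.0201)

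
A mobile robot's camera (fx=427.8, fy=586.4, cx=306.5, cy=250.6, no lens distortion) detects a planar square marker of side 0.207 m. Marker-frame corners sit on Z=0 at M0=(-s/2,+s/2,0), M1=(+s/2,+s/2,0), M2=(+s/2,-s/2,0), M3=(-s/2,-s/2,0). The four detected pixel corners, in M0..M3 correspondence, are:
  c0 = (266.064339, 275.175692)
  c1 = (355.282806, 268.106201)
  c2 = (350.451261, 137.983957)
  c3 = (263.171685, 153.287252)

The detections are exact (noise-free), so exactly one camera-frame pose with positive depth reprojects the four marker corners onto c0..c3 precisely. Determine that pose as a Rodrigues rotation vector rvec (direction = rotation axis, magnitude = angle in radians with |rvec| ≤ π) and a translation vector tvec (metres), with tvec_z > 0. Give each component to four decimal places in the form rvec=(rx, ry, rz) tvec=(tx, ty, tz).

rvec=(-0.0806, 0.3168, -0.0544) tvec=(0.0017, -0.0689, 0.9538)

Intrinsics K: fx=427.8, fy=586.4, cx=306.5, cy=250.6
Marker side s = 0.207 m; corners in marker frame (Z=0):
  M0 = (-0.1035, +0.1035, 0)
  M1 = (+0.1035, +0.1035, 0)
  M2 = (+0.1035, -0.1035, 0)
  M3 = (-0.1035, -0.1035, 0)
Detected image corners:
  c0 = (266.064339, 275.175692) px
  c1 = (355.282806, 268.106201) px
  c2 = (350.451261, 137.983957) px
  c3 = (263.171685, 153.287252) px
Planar DLT: solve 8×8 A·h = b for H (H[2,2]=1):
  H  [+326.29594 -9.89334 +307.24520]
  H  [-121.79532 +588.86720 +208.22605]
  H  [-0.32384 -0.09197 +1.00000]
B = K⁻¹H; ‖b₁‖=1.048427, ‖b₂‖=1.048427; λ = 2/(‖b₁‖+‖b₂‖) = 0.953810, sign → tz>0 ⇒ λ=+0.953810
r₁ = λ·B[:,0] = (+0.94880,-0.06610,-0.30888); r₂ = λ·B[:,1] = (+0.04079,+0.99531,-0.08772)
r₃ = r₁×r₂ = (+0.31323,+0.07063,+0.94705); SVD([r₁ r₂ r₃]) → R = UVᵀ:
  R  [+0.94880 +0.04079 +0.31323]
  R  [-0.06610 +0.99531 +0.07063]
  R  [-0.30888 -0.08772 +0.94705]
t = (+0.00166, -0.06892, +0.95381) m
tr R = 2.891157; θ = arccos((tr R − 1)/2) = 0.331429 rad = 18.989°
axis k = ((R−Rᵀ)₃₂, (R−Rᵀ)₁₃, (R−Rᵀ)₂₁) / (2 sinθ) = (-0.243315, +0.955939, -0.164252)
rvec = θ·k = (-0.080642, +0.316826, -0.054438)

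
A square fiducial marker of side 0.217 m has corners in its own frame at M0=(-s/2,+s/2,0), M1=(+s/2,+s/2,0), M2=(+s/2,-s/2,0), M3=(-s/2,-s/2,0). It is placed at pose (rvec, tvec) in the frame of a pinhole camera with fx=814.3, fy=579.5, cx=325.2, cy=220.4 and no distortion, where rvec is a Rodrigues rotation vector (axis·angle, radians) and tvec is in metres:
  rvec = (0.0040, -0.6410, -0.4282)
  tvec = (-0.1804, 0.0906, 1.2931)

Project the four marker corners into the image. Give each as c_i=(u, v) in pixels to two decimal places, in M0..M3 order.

c0=(183.67, 328.29) c1=(289.13, 282.78) c2=(237.52, 198.56) c3=(124.21, 236.46)

Intrinsics K: fx=814.3, fy=579.5, cx=325.2, cy=220.4
Marker side s = 0.217 m; corners in marker frame (Z=0):
  M0 = (-0.1085, +0.1085, 0)
  M1 = (+0.1085, +0.1085, 0)
  M2 = (+0.1085, -0.1085, 0)
  M3 = (-0.1085, -0.1085, 0)
rvec = (0.0040, -0.6410, -0.4282), |rvec| = θ = 0.77088 rad = 44.168°
Rodrigues: sinθ=0.69676, 1−cosθ=0.28270; R = I + sinθ·[k]× + (1−cosθ)·[k]×²:
    [+0.71731 +0.38581 -0.58019]
    [-0.38825 +0.91277 +0.12696]
    [+0.57856 +0.13419 +0.80453]
t = (-0.1804, 0.0906, 1.2931) m
M0: Pc = R·M0+t = (-0.21637, +0.23176, +1.24489); u = 814.3·(-0.21637)/1.24489 + 325.2 = 183.6708, v = 579.5·(+0.23176)/1.24489 + 220.4 = 328.2855
M1: Pc = R·M1+t = (-0.06071, +0.14751, +1.37043); u = 814.3·(-0.06071)/1.37043 + 325.2 = 289.1257, v = 579.5·(+0.14751)/1.37043 + 220.4 = 282.7758
M2: Pc = R·M2+t = (-0.14443, -0.05056, +1.34131); u = 814.3·(-0.14443)/1.34131 + 325.2 = 237.5161, v = 579.5·(-0.05056)/1.34131 + 220.4 = 198.5559
M3: Pc = R·M3+t = (-0.30009, +0.03369, +1.21577); u = 814.3·(-0.30009)/1.21577 + 325.2 = 124.2058, v = 579.5·(+0.03369)/1.21577 + 220.4 = 236.4586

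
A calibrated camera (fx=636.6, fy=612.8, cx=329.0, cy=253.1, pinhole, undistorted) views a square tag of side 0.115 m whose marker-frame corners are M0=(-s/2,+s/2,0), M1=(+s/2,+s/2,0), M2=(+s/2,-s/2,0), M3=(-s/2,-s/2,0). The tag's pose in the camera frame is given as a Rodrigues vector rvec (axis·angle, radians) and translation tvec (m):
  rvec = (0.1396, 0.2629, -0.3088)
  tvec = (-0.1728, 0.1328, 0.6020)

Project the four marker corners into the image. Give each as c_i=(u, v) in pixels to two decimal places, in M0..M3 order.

Intrinsics K: fx=636.6, fy=612.8, cx=329.0, cy=253.1
Marker side s = 0.115 m; corners in marker frame (Z=0):
  M0 = (-0.0575, +0.0575, 0)
  M1 = (+0.0575, +0.0575, 0)
  M2 = (+0.0575, -0.0575, 0)
  M3 = (-0.0575, -0.0575, 0)
rvec = (0.1396, 0.2629, -0.3088), |rvec| = θ = 0.42891 rad = 24.575°
Rodrigues: sinθ=0.41588, 1−cosθ=0.09058; R = I + sinθ·[k]× + (1−cosθ)·[k]×²:
    [+0.91902 +0.31749 +0.23369]
    [-0.28135 +0.94345 -0.17533]
    [-0.27614 +0.09539 +0.95637]
t = (-0.1728, 0.1328, 0.6020) m
M0: Pc = R·M0+t = (-0.20739, +0.20323, +0.62336); u = 636.6·(-0.20739)/0.62336 + 329.0 = 117.2083, v = 612.8·(+0.20323)/0.62336 + 253.1 = 452.8824
M1: Pc = R·M1+t = (-0.10170, +0.17087, +0.59161); u = 636.6·(-0.10170)/0.59161 + 329.0 = 219.5644, v = 612.8·(+0.17087)/0.59161 + 253.1 = 430.0922
M2: Pc = R·M2+t = (-0.13821, +0.06237, +0.58064); u = 636.6·(-0.13821)/0.58064 + 329.0 = 177.4667, v = 612.8·(+0.06237)/0.58064 + 253.1 = 318.9290
M3: Pc = R·M3+t = (-0.24390, +0.09473, +0.61239); u = 636.6·(-0.24390)/0.61239 + 329.0 = 75.4601, v = 612.8·(+0.09473)/0.61239 + 253.1 = 347.8919

c0=(117.21, 452.88) c1=(219.56, 430.09) c2=(177.47, 318.93) c3=(75.46, 347.89)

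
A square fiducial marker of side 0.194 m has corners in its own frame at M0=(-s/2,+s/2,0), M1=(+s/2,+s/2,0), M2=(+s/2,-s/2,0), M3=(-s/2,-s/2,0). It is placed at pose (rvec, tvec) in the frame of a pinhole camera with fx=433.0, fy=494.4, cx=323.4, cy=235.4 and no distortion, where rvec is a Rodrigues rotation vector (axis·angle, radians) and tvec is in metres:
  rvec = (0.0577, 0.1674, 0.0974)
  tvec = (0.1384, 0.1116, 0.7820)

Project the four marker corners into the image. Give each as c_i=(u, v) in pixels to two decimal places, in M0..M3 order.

c0=(341.87, 357.20) c1=(449.33, 374.81) c2=(461.60, 251.71) c3=(351.92, 238.75)

Intrinsics K: fx=433.0, fy=494.4, cx=323.4, cy=235.4
Marker side s = 0.194 m; corners in marker frame (Z=0):
  M0 = (-0.0970, +0.0970, 0)
  M1 = (+0.0970, +0.0970, 0)
  M2 = (+0.0970, -0.0970, 0)
  M3 = (-0.0970, -0.0970, 0)
rvec = (0.0577, 0.1674, 0.0974), |rvec| = θ = 0.20209 rad = 11.579°
Rodrigues: sinθ=0.20071, 1−cosθ=0.02035; R = I + sinθ·[k]× + (1−cosθ)·[k]×²:
    [+0.98131 -0.09193 +0.16906]
    [+0.10155 +0.99361 -0.04918]
    [-0.16346 +0.06543 +0.98438]
t = (0.1384, 0.1116, 0.7820) m
M0: Pc = R·M0+t = (+0.03430, +0.19813, +0.80420); u = 433.0·(+0.03430)/0.80420 + 323.4 = 341.8658, v = 494.4·(+0.19813)/0.80420 + 235.4 = 357.2045
M1: Pc = R·M1+t = (+0.22467, +0.21783, +0.77249); u = 433.0·(+0.22467)/0.77249 + 323.4 = 449.3331, v = 494.4·(+0.21783)/0.77249 + 235.4 = 374.8135
M2: Pc = R·M2+t = (+0.24250, +0.02507, +0.75980); u = 433.0·(+0.24250)/0.75980 + 323.4 = 461.6002, v = 494.4·(+0.02507)/0.75980 + 235.4 = 251.7130
M3: Pc = R·M3+t = (+0.05213, +0.00537, +0.79151); u = 433.0·(+0.05213)/0.79151 + 323.4 = 351.9179, v = 494.4·(+0.00537)/0.79151 + 235.4 = 238.7536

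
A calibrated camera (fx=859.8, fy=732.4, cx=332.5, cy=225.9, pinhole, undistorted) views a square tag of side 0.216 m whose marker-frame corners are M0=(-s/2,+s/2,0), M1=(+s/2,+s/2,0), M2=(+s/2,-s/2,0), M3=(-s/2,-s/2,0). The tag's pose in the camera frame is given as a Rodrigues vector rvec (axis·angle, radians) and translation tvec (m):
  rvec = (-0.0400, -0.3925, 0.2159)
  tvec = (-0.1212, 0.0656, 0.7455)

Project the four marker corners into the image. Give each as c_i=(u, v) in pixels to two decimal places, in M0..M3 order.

c0=(35.84, 381.22) c1=(282.11, 409.07) c2=(330.17, 210.72) c3=(95.35, 161.03)

Intrinsics K: fx=859.8, fy=732.4, cx=332.5, cy=225.9
Marker side s = 0.216 m; corners in marker frame (Z=0):
  M0 = (-0.1080, +0.1080, 0)
  M1 = (+0.1080, +0.1080, 0)
  M2 = (+0.1080, -0.1080, 0)
  M3 = (-0.1080, -0.1080, 0)
rvec = (-0.0400, -0.3925, 0.2159), |rvec| = θ = 0.44974 rad = 25.768°
Rodrigues: sinθ=0.43473, 1−cosθ=0.09944; R = I + sinθ·[k]× + (1−cosθ)·[k]×²:
    [+0.90135 -0.20098 -0.38365]
    [+0.21641 +0.97630 -0.00300]
    [+0.37516 -0.08033 +0.92347]
t = (-0.1212, 0.0656, 0.7455) m
M0: Pc = R·M0+t = (-0.24025, +0.14767, +0.69631); u = 859.8·(-0.24025)/0.69631 + 332.5 = 35.8388, v = 732.4·(+0.14767)/0.69631 + 225.9 = 381.2215
M1: Pc = R·M1+t = (-0.04556, +0.19441, +0.77734); u = 859.8·(-0.04556)/0.77734 + 332.5 = 282.1069, v = 732.4·(+0.19441)/0.77734 + 225.9 = 409.0729
M2: Pc = R·M2+t = (-0.00215, -0.01647, +0.79469); u = 859.8·(-0.00215)/0.79469 + 332.5 = 330.1747, v = 732.4·(-0.01647)/0.79469 + 225.9 = 210.7234
M3: Pc = R·M3+t = (-0.19684, -0.06321, +0.71366); u = 859.8·(-0.19684)/0.71366 + 332.5 = 95.3517, v = 732.4·(-0.06321)/0.71366 + 225.9 = 161.0272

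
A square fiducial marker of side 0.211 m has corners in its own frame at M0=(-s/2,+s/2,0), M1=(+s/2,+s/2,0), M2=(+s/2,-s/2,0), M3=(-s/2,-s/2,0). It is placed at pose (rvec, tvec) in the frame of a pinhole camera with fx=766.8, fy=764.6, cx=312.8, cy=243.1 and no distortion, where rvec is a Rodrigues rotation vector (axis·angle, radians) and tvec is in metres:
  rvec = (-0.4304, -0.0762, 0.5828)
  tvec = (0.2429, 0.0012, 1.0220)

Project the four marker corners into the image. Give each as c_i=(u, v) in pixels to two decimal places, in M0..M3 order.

c0=(390.99, 260.49) c1=(530.66, 351.59) c2=(591.56, 228.70) c3=(462.69, 146.26)

Intrinsics K: fx=766.8, fy=764.6, cx=312.8, cy=243.1
Marker side s = 0.211 m; corners in marker frame (Z=0):
  M0 = (-0.1055, +0.1055, 0)
  M1 = (+0.1055, +0.1055, 0)
  M2 = (+0.1055, -0.1055, 0)
  M3 = (-0.1055, -0.1055, 0)
rvec = (-0.4304, -0.0762, 0.5828), |rvec| = θ = 0.72850 rad = 41.740°
Rodrigues: sinθ=0.66575, 1−cosθ=0.25382; R = I + sinθ·[k]× + (1−cosθ)·[k]×²:
    [+0.83477 -0.51692 -0.18961]
    [+0.54829 +0.74895 +0.37209]
    [-0.05033 -0.41457 +0.90863]
t = (0.2429, 0.0012, 1.0220) m
M0: Pc = R·M0+t = (+0.10030, +0.02237, +0.98357); u = 766.8·(+0.10030)/0.98357 + 312.8 = 390.9920, v = 764.6·(+0.02237)/0.98357 + 243.1 = 260.4900
M1: Pc = R·M1+t = (+0.27643, +0.13806, +0.97295); u = 766.8·(+0.27643)/0.97295 + 312.8 = 530.6622, v = 764.6·(+0.13806)/0.97295 + 243.1 = 351.5943
M2: Pc = R·M2+t = (+0.38550, -0.01997, +1.06043); u = 766.8·(+0.38550)/1.06043 + 312.8 = 591.5594, v = 764.6·(-0.01997)/1.06043 + 243.1 = 228.7008
M3: Pc = R·M3+t = (+0.20937, -0.13566, +1.07105); u = 766.8·(+0.20937)/1.07105 + 312.8 = 462.6924, v = 764.6·(-0.13566)/1.07105 + 243.1 = 146.2557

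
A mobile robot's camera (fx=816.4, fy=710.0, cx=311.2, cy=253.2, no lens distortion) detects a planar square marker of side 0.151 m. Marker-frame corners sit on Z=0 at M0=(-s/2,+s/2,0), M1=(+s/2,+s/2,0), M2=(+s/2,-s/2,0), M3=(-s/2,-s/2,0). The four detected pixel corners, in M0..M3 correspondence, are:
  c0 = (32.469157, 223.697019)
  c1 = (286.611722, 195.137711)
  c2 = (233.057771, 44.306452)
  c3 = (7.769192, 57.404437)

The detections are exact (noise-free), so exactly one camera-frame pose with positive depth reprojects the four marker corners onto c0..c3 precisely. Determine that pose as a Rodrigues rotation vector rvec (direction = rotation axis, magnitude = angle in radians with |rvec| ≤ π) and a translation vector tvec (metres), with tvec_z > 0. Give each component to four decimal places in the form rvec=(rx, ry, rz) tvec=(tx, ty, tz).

rvec=(-0.5159, -0.2352, -0.2184) tvec=(-0.1069, -0.0944, 0.5204)

Intrinsics K: fx=816.4, fy=710.0, cx=311.2, cy=253.2
Marker side s = 0.151 m; corners in marker frame (Z=0):
  M0 = (-0.0755, +0.0755, 0)
  M1 = (+0.0755, +0.0755, 0)
  M2 = (+0.0755, -0.0755, 0)
  M3 = (-0.0755, -0.0755, 0)
Detected image corners:
  c0 = (32.469157, 223.697019) px
  c1 = (286.611722, 195.137711) px
  c2 = (233.057771, 44.306452) px
  c3 = (7.769192, 57.404437) px
Planar DLT: solve 8×8 A·h = b for H (H[2,2]=1):
  H  [+1655.29106 +139.25708 +143.46517]
  H  [-65.59061 +933.04379 +124.43098]
  H  [+0.52969 -0.88359 +1.00000]
B = K⁻¹H; ‖b₁‖=1.921626, ‖b₂‖=1.921626; λ = 2/(‖b₁‖+‖b₂‖) = 0.520393, sign → tz>0 ⇒ λ=+0.520393
r₁ = λ·B[:,0] = (+0.95005,-0.14638,+0.27565); r₂ = λ·B[:,1] = (+0.26404,+0.84785,-0.45982)
r₃ = r₁×r₂ = (-0.16640,+0.50963,+0.84415); SVD([r₁ r₂ r₃]) → R = UVᵀ:
  R  [+0.95005 +0.26404 -0.16640]
  R  [-0.14638 +0.84785 +0.50963]
  R  [+0.27565 -0.45982 +0.84415]
t = (-0.10692, -0.09438, +0.52039) m
tr R = 2.642050; θ = arccos((tr R − 1)/2) = 0.607593 rad = 34.812°
axis k = ((R−Rᵀ)₃₂, (R−Rᵀ)₁₃, (R−Rᵀ)₂₁) / (2 sinθ) = (-0.849061, -0.387156, -0.359452)
rvec = θ·k = (-0.515883, -0.235233, -0.218400)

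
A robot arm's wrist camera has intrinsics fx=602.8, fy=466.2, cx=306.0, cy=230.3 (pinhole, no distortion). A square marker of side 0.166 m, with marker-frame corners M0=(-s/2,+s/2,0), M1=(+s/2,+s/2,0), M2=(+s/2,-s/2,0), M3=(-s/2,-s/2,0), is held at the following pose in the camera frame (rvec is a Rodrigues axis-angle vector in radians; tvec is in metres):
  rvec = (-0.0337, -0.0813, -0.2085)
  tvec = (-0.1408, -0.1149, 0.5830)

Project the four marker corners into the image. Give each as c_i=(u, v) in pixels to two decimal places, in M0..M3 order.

c0=(91.26, 216.74) c1=(262.32, 190.03) c2=(227.46, 62.50) c3=(56.78, 85.94)

Intrinsics K: fx=602.8, fy=466.2, cx=306.0, cy=230.3
Marker side s = 0.166 m; corners in marker frame (Z=0):
  M0 = (-0.0830, +0.0830, 0)
  M1 = (+0.0830, +0.0830, 0)
  M2 = (+0.0830, -0.0830, 0)
  M3 = (-0.0830, -0.0830, 0)
rvec = (-0.0337, -0.0813, -0.2085), |rvec| = θ = 0.22631 rad = 12.967°
Rodrigues: sinθ=0.22439, 1−cosθ=0.02550; R = I + sinθ·[k]× + (1−cosθ)·[k]×²:
    [+0.97507 +0.20809 -0.07711]
    [-0.20536 +0.97779 +0.04185]
    [+0.08411 -0.02497 +0.99614]
t = (-0.1408, -0.1149, 0.5830) m
M0: Pc = R·M0+t = (-0.20446, -0.01670, +0.57395); u = 602.8·(-0.20446)/0.57395 + 306.0 = 91.2623, v = 466.2·(-0.01670)/0.57395 + 230.3 = 216.7364
M1: Pc = R·M1+t = (-0.04260, -0.05079, +0.58791); u = 602.8·(-0.04260)/0.58791 + 306.0 = 262.3228, v = 466.2·(-0.05079)/0.58791 + 230.3 = 190.0258
M2: Pc = R·M2+t = (-0.07714, -0.21310, +0.59205); u = 602.8·(-0.07714)/0.59205 + 306.0 = 227.4589, v = 466.2·(-0.21310)/0.59205 + 230.3 = 62.4977
M3: Pc = R·M3+t = (-0.23900, -0.17901, +0.57809); u = 602.8·(-0.23900)/0.57809 + 306.0 = 56.7831, v = 466.2·(-0.17901)/0.57809 + 230.3 = 85.9367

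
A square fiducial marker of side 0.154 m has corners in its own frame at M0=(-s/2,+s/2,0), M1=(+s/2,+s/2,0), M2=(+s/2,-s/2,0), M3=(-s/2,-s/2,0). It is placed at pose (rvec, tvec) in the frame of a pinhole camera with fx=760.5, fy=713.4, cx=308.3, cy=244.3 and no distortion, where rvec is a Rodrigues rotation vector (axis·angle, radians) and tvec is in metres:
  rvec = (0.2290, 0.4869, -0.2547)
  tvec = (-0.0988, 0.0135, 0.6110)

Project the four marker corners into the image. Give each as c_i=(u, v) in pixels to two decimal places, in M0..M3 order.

Intrinsics K: fx=760.5, fy=713.4, cx=308.3, cy=244.3
Marker side s = 0.154 m; corners in marker frame (Z=0):
  M0 = (-0.0770, +0.0770, 0)
  M1 = (+0.0770, +0.0770, 0)
  M2 = (+0.0770, -0.0770, 0)
  M3 = (-0.0770, -0.0770, 0)
rvec = (0.2290, 0.4869, -0.2547), |rvec| = θ = 0.59530 rad = 34.108°
Rodrigues: sinθ=0.56076, 1−cosθ=0.17202; R = I + sinθ·[k]× + (1−cosθ)·[k]×²:
    [+0.85343 +0.29404 +0.43033]
    [-0.18580 +0.94306 -0.27591]
    [-0.48696 +0.15551 +0.85947]
t = (-0.0988, 0.0135, 0.6110) m
M0: Pc = R·M0+t = (-0.14187, +0.10042, +0.66047); u = 760.5·(-0.14187)/0.66047 + 308.3 = 144.9400, v = 713.4·(+0.10042)/0.66047 + 244.3 = 352.7694
M1: Pc = R·M1+t = (-0.01044, +0.07181, +0.58548); u = 760.5·(-0.01044)/0.58548 + 308.3 = 294.7336, v = 713.4·(+0.07181)/0.58548 + 244.3 = 331.7983
M2: Pc = R·M2+t = (-0.05573, -0.07342, +0.56153); u = 760.5·(-0.05573)/0.56153 + 308.3 = 232.8270, v = 713.4·(-0.07342)/0.56153 + 244.3 = 151.0208
M3: Pc = R·M3+t = (-0.18716, -0.04481, +0.63652); u = 760.5·(-0.18716)/0.63652 + 308.3 = 84.6908, v = 713.4·(-0.04481)/0.63652 + 244.3 = 194.0792

c0=(144.94, 352.77) c1=(294.73, 331.80) c2=(232.83, 151.02) c3=(84.69, 194.08)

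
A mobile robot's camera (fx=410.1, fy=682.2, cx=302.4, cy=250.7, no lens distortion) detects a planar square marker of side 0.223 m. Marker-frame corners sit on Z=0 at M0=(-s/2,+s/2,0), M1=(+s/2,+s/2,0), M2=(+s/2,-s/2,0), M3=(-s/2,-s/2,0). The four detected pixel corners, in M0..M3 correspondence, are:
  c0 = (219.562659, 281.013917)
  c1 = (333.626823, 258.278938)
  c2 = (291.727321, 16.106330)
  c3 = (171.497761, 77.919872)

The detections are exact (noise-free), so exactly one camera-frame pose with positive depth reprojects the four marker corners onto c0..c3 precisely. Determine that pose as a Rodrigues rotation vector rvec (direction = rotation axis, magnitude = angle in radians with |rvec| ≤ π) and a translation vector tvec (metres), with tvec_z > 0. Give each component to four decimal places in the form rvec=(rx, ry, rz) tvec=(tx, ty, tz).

rvec=(0.3972, 0.4375, -0.2130) tvec=(-0.0818, -0.0806, 0.6508)

Intrinsics K: fx=410.1, fy=682.2, cx=302.4, cy=250.7
Marker side s = 0.223 m; corners in marker frame (Z=0):
  M0 = (-0.1115, +0.1115, 0)
  M1 = (+0.1115, +0.1115, 0)
  M2 = (+0.1115, -0.1115, 0)
  M3 = (-0.1115, -0.1115, 0)
Detected image corners:
  c0 = (219.562659, 281.013917) px
  c1 = (333.626823, 258.278938) px
  c2 = (291.727321, 16.106330) px
  c3 = (171.497761, 77.919872) px
Planar DLT: solve 8×8 A·h = b for H (H[2,2]=1):
  H  [+348.74333 +330.25671 +250.84318]
  H  [-294.21251 +1071.02588 +166.18699]
  H  [-0.69187 +0.50167 +1.00000]
B = K⁻¹H; ‖b₁‖=1.536595, ‖b₂‖=1.536595; λ = 2/(‖b₁‖+‖b₂‖) = 0.650790, sign → tz>0 ⇒ λ=+0.650790
r₁ = λ·B[:,0] = (+0.88544,-0.11520,-0.45026); r₂ = λ·B[:,1] = (+0.28334,+0.90173,+0.32648)
r₃ = r₁×r₂ = (+0.36840,-0.41666,+0.83107); SVD([r₁ r₂ r₃]) → R = UVᵀ:
  R  [+0.88544 +0.28334 +0.36840]
  R  [-0.11520 +0.90173 -0.41666]
  R  [-0.45026 +0.32648 +0.83107]
t = (-0.08182, -0.08062, +0.65079) m
tr R = 2.618239; θ = arccos((tr R − 1)/2) = 0.628144 rad = 35.990°
axis k = ((R−Rᵀ)₃₂, (R−Rᵀ)₁₃, (R−Rᵀ)₂₁) / (2 sinθ) = (+0.632304, +0.696563, -0.339105)
rvec = θ·k = (+0.397178, +0.437542, -0.213007)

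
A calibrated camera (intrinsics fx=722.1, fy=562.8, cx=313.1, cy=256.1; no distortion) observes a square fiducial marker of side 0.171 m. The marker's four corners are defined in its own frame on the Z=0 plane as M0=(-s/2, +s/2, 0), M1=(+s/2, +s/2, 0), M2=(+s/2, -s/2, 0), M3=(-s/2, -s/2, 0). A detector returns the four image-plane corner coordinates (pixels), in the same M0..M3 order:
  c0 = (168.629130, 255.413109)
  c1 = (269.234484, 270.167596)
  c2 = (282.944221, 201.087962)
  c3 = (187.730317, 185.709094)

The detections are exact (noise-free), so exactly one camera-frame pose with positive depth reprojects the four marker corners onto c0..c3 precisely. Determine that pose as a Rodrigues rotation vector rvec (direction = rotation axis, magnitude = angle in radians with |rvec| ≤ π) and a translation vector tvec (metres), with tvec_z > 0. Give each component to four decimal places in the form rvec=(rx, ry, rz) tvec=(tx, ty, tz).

rvec=(-0.3750, -0.1830, 0.1596) tvec=(-0.1473, -0.0639, 1.2476)

Intrinsics K: fx=722.1, fy=562.8, cx=313.1, cy=256.1
Marker side s = 0.171 m; corners in marker frame (Z=0):
  M0 = (-0.0855, +0.0855, 0)
  M1 = (+0.0855, +0.0855, 0)
  M2 = (+0.0855, -0.0855, 0)
  M3 = (-0.0855, -0.0855, 0)
Detected image corners:
  c0 = (168.629130, 255.413109) px
  c1 = (269.234484, 270.167596) px
  c2 = (282.944221, 201.087962) px
  c3 = (187.730317, 185.709094) px
Planar DLT: solve 8×8 A·h = b for H (H[2,2]=1):
  H  [+599.01918 -164.42123 +227.84138]
  H  [+115.12548 +336.84937 +227.27409]
  H  [+0.11824 -0.30221 +1.00000]
B = K⁻¹H; ‖b₁‖=0.801520, ‖b₂‖=0.801520; λ = 2/(‖b₁‖+‖b₂‖) = 1.247630, sign → tz>0 ⇒ λ=+1.247630
r₁ = λ·B[:,0] = (+0.97101,+0.18809,+0.14752); r₂ = λ·B[:,1] = (-0.12060,+0.91831,-0.37705)
r₃ = r₁×r₂ = (-0.20638,+0.34833,+0.91437); SVD([r₁ r₂ r₃]) → R = UVᵀ:
  R  [+0.97101 -0.12060 -0.20638]
  R  [+0.18809 +0.91831 +0.34833]
  R  [+0.14752 -0.37705 +0.91437]
t = (-0.14731, -0.06390, +1.24763) m
tr R = 2.803693; θ = arccos((tr R − 1)/2) = 0.446772 rad = 25.598°
axis k = ((R−Rᵀ)₃₂, (R−Rᵀ)₁₃, (R−Rᵀ)₂₁) / (2 sinθ) = (-0.839439, -0.409550, +0.357227)
rvec = θ·k = (-0.375038, -0.182975, +0.159599)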